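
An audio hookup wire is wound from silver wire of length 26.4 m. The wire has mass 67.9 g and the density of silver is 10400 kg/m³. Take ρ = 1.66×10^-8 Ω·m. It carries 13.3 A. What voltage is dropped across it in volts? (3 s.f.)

23.6 V

A = m/(density·L) = 0.0679/(10400×26.4) = 2.4730e-07 m²
R = ρL/A = (1.66×10^-8)(26.4)/(2.4730e-07) = 1.772 Ω
V = IR = 13.3 × 1.772 = 23.6 V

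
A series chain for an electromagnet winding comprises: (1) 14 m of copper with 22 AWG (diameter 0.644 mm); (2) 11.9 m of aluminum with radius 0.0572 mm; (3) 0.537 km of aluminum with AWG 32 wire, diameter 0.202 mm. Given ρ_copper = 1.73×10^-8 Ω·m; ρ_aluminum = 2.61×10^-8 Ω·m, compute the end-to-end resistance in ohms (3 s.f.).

468 Ω

Seg 1: A = π(0.644/2 mm)² = π(3.2200e-04 m)² = 3.257e-07 m²
R_1 = (1.73×10^-8)(14)/(3.257e-07) = 0.7436 Ω
Seg 2: A = πr² = π(5.7200e-05 m)² = 1.028e-08 m²
R_2 = (2.61×10^-8)(11.9)/(1.028e-08) = 30.22 Ω
Seg 3: A = π(0.202/2 mm)² = π(1.0100e-04 m)² = 3.205e-08 m²
R_3 = (2.61×10^-8)(537)/(3.205e-08) = 437.3 Ω
R_total = R_1 + R_2 + R_3 = 468 Ω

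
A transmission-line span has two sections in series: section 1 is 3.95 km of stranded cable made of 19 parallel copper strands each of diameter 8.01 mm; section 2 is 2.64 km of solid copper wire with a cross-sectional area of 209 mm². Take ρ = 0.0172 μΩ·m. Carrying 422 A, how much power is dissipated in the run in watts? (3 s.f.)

51300 W

ρ = 0.0172 μΩ·m = 1.72×10^-8 Ω·m
Section 1: A_strand = π(4.0050e-03)² = 5.039e-05 m²; R₁ = ρL/(N·A_s) = (1.72×10^-8)(3950)/(19×5.039e-05) = 0.07096 Ω
Section 2: A = 209 mm² = 2.090e-04 m²
R₂ = (1.72×10^-8)(2640)/(2.090e-04) = 0.2173 Ω
R = R₁ + R₂ = 0.2882 Ω
P = I²R = (422)² × 0.2882 = 51300 W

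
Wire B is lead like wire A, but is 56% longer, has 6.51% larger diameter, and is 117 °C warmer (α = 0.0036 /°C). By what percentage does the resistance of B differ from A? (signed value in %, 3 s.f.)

R ∝ ρL/d² with ρ ∝ (1+αΔT), so R_B/R_A = (1 + 56/100) × (1 + 6.51/100)⁻² × (1 + 0.0036×117)
= 1.56 × 0.8815 × 1.421 = 1.954
(R_B − R_A)/R_A = 1.954 − 1 = 95.4%

95.4%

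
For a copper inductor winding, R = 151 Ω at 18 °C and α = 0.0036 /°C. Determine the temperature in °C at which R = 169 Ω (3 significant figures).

R = R₀(1 + α(T − T₀)) ⇒ T = T₀ + (R/R₀ − 1)/α
T = 18 + (169/151 − 1)/0.0036 = 18 + (0.1192)/0.0036 = 51.1 °C

51.1 °C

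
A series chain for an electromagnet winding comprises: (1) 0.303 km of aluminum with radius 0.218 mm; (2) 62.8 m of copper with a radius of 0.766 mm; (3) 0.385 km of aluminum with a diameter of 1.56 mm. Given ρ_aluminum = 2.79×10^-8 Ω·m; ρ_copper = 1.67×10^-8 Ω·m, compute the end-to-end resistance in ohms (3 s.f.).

62.8 Ω

Seg 1: A = πr² = π(2.1800e-04 m)² = 1.493e-07 m²
R_1 = (2.79×10^-8)(303)/(1.493e-07) = 56.62 Ω
Seg 2: A = πr² = π(7.6600e-04 m)² = 1.843e-06 m²
R_2 = (1.67×10^-8)(62.8)/(1.843e-06) = 0.5689 Ω
Seg 3: A = π(d/2)² = π(7.8000e-04 m)² = 1.911e-06 m²
R_3 = (2.79×10^-8)(385)/(1.911e-06) = 5.62 Ω
R_total = R_1 + R_2 + R_3 = 62.8 Ω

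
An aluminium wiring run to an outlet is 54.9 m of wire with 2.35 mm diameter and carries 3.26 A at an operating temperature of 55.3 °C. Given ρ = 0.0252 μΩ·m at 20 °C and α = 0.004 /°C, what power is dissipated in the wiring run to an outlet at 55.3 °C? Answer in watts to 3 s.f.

ρ = 0.0252 μΩ·m = 2.52×10^-8 Ω·m
A = π(d/2)² = π(1.1750e-03 m)² = 4.337e-06 m²
R₍20₎ = ρL/A = (2.52×10^-8)(54.9)/(4.337e-06) = 0.319 Ω
R₍55.3₎ = R₍20₎(1 + αΔT) = 0.319 × (1 + 0.004×35.3) = 0.364 Ω
P = I²R = (3.26)² × 0.364 = 3.87 W

3.87 W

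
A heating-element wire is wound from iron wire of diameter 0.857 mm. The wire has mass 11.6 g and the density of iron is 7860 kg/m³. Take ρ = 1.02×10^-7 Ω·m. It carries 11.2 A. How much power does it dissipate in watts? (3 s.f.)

56.8 W

A = π(d/2)² = π(4.2850e-04 m)² = 5.7683e-07 m²
L = m/(density·A) = 0.0116/(7860×5.7683e-07) = 2.558 m
R = ρL/A = (1.02×10^-7)(2.558)/(5.7683e-07) = 0.4524 Ω
P = I²R = (11.2)² × 0.4524 = 56.8 W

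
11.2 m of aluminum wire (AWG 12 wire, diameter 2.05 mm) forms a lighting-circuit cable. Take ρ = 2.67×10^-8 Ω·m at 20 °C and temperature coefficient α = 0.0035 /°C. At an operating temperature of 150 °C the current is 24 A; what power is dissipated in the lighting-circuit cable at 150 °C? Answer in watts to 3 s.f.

75.9 W

A = π(2.05/2 mm)² = π(1.0250e-03 m)² = 3.301e-06 m²
R₍20₎ = ρL/A = (2.67×10^-8)(11.2)/(3.301e-06) = 0.0906 Ω
R₍150₎ = R₍20₎(1 + αΔT) = 0.0906 × (1 + 0.0035×130) = 0.1318 Ω
P = I²R = (24)² × 0.1318 = 75.9 W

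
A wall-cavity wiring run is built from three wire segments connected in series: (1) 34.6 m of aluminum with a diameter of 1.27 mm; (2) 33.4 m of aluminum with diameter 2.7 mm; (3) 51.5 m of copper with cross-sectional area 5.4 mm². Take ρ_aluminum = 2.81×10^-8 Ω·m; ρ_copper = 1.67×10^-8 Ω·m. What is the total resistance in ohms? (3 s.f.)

1.09 Ω

Seg 1: A = π(d/2)² = π(6.3500e-04 m)² = 1.267e-06 m²
R_1 = (2.81×10^-8)(34.6)/(1.267e-06) = 0.7675 Ω
Seg 2: A = π(d/2)² = π(1.3500e-03 m)² = 5.726e-06 m²
R_2 = (2.81×10^-8)(33.4)/(5.726e-06) = 0.1639 Ω
Seg 3: A = 5.4 mm² = 5.400e-06 m²
R_3 = (1.67×10^-8)(51.5)/(5.400e-06) = 0.1593 Ω
R_total = R_1 + R_2 + R_3 = 1.09 Ω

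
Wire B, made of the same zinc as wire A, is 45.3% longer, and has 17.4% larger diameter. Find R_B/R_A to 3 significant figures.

R ∝ L/d², so R_B/R_A = (1 + 45.3/100) × (1 + 17.4/100)⁻²
= 1.453 × 0.7255 = 1.05

1.05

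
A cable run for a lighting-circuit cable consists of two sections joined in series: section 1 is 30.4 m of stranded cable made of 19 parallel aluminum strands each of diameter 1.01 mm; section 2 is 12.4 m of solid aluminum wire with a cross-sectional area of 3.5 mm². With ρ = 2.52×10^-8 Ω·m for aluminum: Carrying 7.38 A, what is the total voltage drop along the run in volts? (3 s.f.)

Section 1: A_strand = π(5.0500e-04)² = 8.012e-07 m²; R₁ = ρL/(N·A_s) = (2.52×10^-8)(30.4)/(19×8.012e-07) = 0.05033 Ω
Section 2: A = 3.5 mm² = 3.500e-06 m²
R₂ = (2.52×10^-8)(12.4)/(3.500e-06) = 0.08928 Ω
R = R₁ + R₂ = 0.1396 Ω
V = IR = 7.38 × 0.1396 = 1.03 V

1.03 V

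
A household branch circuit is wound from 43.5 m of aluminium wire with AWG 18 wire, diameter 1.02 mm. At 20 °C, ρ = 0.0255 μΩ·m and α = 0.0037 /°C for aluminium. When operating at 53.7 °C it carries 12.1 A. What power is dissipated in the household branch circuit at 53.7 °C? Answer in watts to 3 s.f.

ρ = 0.0255 μΩ·m = 2.55×10^-8 Ω·m
A = π(1.02/2 mm)² = π(5.1000e-04 m)² = 8.171e-07 m²
R₍20₎ = ρL/A = (2.55×10^-8)(43.5)/(8.171e-07) = 1.357 Ω
R₍53.7₎ = R₍20₎(1 + αΔT) = 1.357 × (1 + 0.0037×33.7) = 1.527 Ω
P = I²R = (12.1)² × 1.527 = 224 W

224 W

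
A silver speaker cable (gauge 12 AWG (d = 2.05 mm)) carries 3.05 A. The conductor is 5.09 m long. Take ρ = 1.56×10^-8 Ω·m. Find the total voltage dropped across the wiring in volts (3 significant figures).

A = π(2.05/2 mm)² = π(1.0250e-03 m)² = 3.301e-06 m²
R = ρL/A = (1.56×10^-8)(5.09)/(3.301e-06) = 0.02406 Ω
V = IR = 3.05 × 0.02406 = 0.0734 V

0.0734 V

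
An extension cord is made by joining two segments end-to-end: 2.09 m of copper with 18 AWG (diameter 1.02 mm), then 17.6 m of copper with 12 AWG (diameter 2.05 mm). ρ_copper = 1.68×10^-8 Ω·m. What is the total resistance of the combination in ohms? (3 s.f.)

Segment 1: A = π(1.02/2 mm)² = π(5.1000e-04 m)² = 8.171e-07 m²
R₁ = ρL/A = (1.68×10^-8)(2.09)/(8.171e-07) = 0.04297 Ω
Segment 2: A = π(2.05/2 mm)² = π(1.0250e-03 m)² = 3.301e-06 m²
R₂ = (1.68×10^-8)(17.6)/(3.301e-06) = 0.08958 Ω
R = R₁ + R₂ = 0.133 Ω

0.133 Ω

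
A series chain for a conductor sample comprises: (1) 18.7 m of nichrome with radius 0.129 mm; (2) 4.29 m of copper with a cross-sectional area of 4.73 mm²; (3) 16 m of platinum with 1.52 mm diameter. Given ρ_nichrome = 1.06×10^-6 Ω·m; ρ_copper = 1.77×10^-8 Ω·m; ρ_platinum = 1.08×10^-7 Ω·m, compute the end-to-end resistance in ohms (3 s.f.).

380 Ω

Seg 1: A = πr² = π(1.2900e-04 m)² = 5.228e-08 m²
R_1 = (1.06×10^-6)(18.7)/(5.228e-08) = 379.2 Ω
Seg 2: A = 4.73 mm² = 4.730e-06 m²
R_2 = (1.77×10^-8)(4.29)/(4.730e-06) = 0.01605 Ω
Seg 3: A = π(d/2)² = π(7.6000e-04 m)² = 1.815e-06 m²
R_3 = (1.08×10^-7)(16)/(1.815e-06) = 0.9523 Ω
R_total = R_1 + R_2 + R_3 = 380 Ω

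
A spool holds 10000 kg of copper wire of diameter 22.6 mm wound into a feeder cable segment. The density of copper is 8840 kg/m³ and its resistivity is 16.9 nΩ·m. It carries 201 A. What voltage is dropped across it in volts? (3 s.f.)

ρ = 16.9 nΩ·m = 1.69×10^-8 Ω·m
A = π(d/2)² = π(1.1300e-02 m)² = 4.0115e-04 m²
L = m/(density·A) = 10000/(8840×4.0115e-04) = 2820 m
R = ρL/A = (1.69×10^-8)(2820)/(4.0115e-04) = 0.1188 Ω
V = IR = 201 × 0.1188 = 23.9 V

23.9 V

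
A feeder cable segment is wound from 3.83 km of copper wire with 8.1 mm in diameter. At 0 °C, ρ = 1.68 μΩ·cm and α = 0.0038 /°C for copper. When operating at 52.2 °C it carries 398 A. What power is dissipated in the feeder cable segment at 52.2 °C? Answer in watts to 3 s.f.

2.37×10^5 W

ρ = 1.68 μΩ·cm = 1.68×10^-8 Ω·m
A = π(d/2)² = π(4.0500e-03 m)² = 5.153e-05 m²
R₍0₎ = ρL/A = (1.68×10^-8)(3830)/(5.153e-05) = 1.249 Ω
R₍52.2₎ = R₍0₎(1 + αΔT) = 1.249 × (1 + 0.0038×52.2) = 1.496 Ω
P = I²R = (398)² × 1.496 = 2.37×10^5 W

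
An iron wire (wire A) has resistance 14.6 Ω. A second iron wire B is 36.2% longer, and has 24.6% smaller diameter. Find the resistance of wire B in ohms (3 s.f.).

35.0 Ω

R ∝ L/d², so R_B/R_A = (1 + 36.2/100) × (1 − 24.6/100)⁻²
= 1.362 × 1.759 = 2.396
R_B = 2.396 × 14.6 = 35.0 Ω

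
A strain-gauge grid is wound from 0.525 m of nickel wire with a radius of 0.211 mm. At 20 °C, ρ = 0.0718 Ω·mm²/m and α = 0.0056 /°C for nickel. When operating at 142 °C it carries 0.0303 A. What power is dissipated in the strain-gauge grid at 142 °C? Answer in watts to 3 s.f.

4.16×10^-4 W

ρ = 0.0718 Ω·mm²/m = 7.18×10^-8 Ω·m
A = πr² = π(2.1100e-04 m)² = 1.399e-07 m²
R₍20₎ = ρL/A = (7.18×10^-8)(0.525)/(1.399e-07) = 0.2695 Ω
R₍142₎ = R₍20₎(1 + αΔT) = 0.2695 × (1 + 0.0056×122) = 0.4536 Ω
P = I²R = (0.0303)² × 0.4536 = 4.16×10^-4 W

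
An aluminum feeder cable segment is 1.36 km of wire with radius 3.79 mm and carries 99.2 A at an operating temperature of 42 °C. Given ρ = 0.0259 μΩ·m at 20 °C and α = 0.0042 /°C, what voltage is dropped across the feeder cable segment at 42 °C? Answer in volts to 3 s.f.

84.6 V

ρ = 0.0259 μΩ·m = 2.59×10^-8 Ω·m
A = πr² = π(3.7900e-03 m)² = 4.513e-05 m²
R₍20₎ = ρL/A = (2.59×10^-8)(1360)/(4.513e-05) = 0.7806 Ω
R₍42₎ = R₍20₎(1 + αΔT) = 0.7806 × (1 + 0.0042×22) = 0.8527 Ω
V = IR = 99.2 × 0.8527 = 84.6 V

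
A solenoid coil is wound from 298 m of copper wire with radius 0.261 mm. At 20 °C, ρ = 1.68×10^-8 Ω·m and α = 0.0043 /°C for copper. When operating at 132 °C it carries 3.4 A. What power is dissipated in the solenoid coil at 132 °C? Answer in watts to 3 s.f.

401 W

A = πr² = π(2.6100e-04 m)² = 2.140e-07 m²
R₍20₎ = ρL/A = (1.68×10^-8)(298)/(2.140e-07) = 23.39 Ω
R₍132₎ = R₍20₎(1 + αΔT) = 23.39 × (1 + 0.0043×112) = 34.66 Ω
P = I²R = (3.4)² × 34.66 = 401 W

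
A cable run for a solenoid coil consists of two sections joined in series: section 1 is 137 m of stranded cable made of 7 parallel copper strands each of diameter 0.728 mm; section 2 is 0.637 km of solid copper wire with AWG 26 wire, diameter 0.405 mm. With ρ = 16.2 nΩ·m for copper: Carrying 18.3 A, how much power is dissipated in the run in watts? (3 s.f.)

27100 W

ρ = 16.2 nΩ·m = 1.62×10^-8 Ω·m
Section 1: A_strand = π(3.6400e-04)² = 4.162e-07 m²; R₁ = ρL/(N·A_s) = (1.62×10^-8)(137)/(7×4.162e-07) = 0.7617 Ω
Section 2: A = π(0.405/2 mm)² = π(2.0250e-04 m)² = 1.288e-07 m²
R₂ = (1.62×10^-8)(637)/(1.288e-07) = 80.1 Ω
R = R₁ + R₂ = 80.87 Ω
P = I²R = (18.3)² × 80.87 = 27100 W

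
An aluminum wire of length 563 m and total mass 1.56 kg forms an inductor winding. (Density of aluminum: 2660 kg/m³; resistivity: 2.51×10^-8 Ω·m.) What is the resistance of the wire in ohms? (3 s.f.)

A = m/(density·L) = 1.56/(2660×563) = 1.0417e-06 m²
R = ρL/A = (2.51×10^-8)(563)/(1.0417e-06) = 13.6 Ω

13.6 Ω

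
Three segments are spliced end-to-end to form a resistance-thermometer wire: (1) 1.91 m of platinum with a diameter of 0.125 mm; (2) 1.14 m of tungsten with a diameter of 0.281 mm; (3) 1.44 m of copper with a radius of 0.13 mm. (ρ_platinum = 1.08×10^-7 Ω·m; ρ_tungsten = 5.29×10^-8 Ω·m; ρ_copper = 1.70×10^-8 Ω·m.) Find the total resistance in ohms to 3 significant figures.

Seg 1: A = π(d/2)² = π(6.2500e-05 m)² = 1.227e-08 m²
R_1 = (1.08×10^-7)(1.91)/(1.227e-08) = 16.81 Ω
Seg 2: A = π(d/2)² = π(1.4050e-04 m)² = 6.202e-08 m²
R_2 = (5.29×10^-8)(1.14)/(6.202e-08) = 0.9724 Ω
Seg 3: A = πr² = π(1.3000e-04 m)² = 5.309e-08 m²
R_3 = (1.70×10^-8)(1.44)/(5.309e-08) = 0.4611 Ω
R_total = R_1 + R_2 + R_3 = 18.2 Ω

18.2 Ω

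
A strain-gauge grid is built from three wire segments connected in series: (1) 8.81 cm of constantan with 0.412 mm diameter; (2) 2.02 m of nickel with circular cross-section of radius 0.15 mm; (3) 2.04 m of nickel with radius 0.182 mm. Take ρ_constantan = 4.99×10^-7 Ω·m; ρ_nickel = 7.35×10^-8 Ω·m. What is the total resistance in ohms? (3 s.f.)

3.87 Ω

Seg 1: A = π(d/2)² = π(2.0600e-04 m)² = 1.333e-07 m²
R_1 = (4.99×10^-7)(0.0881)/(1.333e-07) = 0.3298 Ω
Seg 2: A = πr² = π(1.5000e-04 m)² = 7.069e-08 m²
R_2 = (7.35×10^-8)(2.02)/(7.069e-08) = 2.1 Ω
Seg 3: A = πr² = π(1.8200e-04 m)² = 1.041e-07 m²
R_3 = (7.35×10^-8)(2.04)/(1.041e-07) = 1.441 Ω
R_total = R_1 + R_2 + R_3 = 3.87 Ω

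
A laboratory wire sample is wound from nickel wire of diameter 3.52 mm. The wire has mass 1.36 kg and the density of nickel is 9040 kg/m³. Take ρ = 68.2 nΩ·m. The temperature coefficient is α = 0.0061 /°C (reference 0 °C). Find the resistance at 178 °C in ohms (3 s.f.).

ρ = 68.2 nΩ·m = 6.82×10^-8 Ω·m
A = π(d/2)² = π(1.7600e-03 m)² = 9.7314e-06 m²
L = m/(density·A) = 1.36/(9040×9.7314e-06) = 15.46 m
R = ρL/A = (6.82×10^-8)(15.46)/(9.7314e-06) = 0.1083 Ω
R(178 °C) = 0.1083 × (1 + 0.0061×178) = 0.226 Ω

0.226 Ω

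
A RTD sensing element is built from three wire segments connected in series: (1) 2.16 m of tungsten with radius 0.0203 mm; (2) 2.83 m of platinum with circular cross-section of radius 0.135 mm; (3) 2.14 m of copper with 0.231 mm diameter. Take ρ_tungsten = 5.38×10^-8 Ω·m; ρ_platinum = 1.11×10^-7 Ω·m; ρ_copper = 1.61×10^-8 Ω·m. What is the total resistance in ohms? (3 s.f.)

Seg 1: A = πr² = π(2.0300e-05 m)² = 1.295e-09 m²
R_1 = (5.38×10^-8)(2.16)/(1.295e-09) = 89.76 Ω
Seg 2: A = πr² = π(1.3500e-04 m)² = 5.726e-08 m²
R_2 = (1.11×10^-7)(2.83)/(5.726e-08) = 5.486 Ω
Seg 3: A = π(d/2)² = π(1.1550e-04 m)² = 4.191e-08 m²
R_3 = (1.61×10^-8)(2.14)/(4.191e-08) = 0.8221 Ω
R_total = R_1 + R_2 + R_3 = 96.1 Ω

96.1 Ω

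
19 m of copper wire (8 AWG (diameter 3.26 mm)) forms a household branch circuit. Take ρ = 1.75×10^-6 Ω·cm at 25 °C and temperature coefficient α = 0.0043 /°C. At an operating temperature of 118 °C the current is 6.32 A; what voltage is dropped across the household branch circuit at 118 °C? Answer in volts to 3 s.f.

ρ = 1.75×10^-6 Ω·cm = 1.75×10^-8 Ω·m
A = π(3.26/2 mm)² = π(1.6300e-03 m)² = 8.347e-06 m²
R₍25₎ = ρL/A = (1.75×10^-8)(19)/(8.347e-06) = 0.03984 Ω
R₍118₎ = R₍25₎(1 + αΔT) = 0.03984 × (1 + 0.0043×93) = 0.05577 Ω
V = IR = 6.32 × 0.05577 = 0.352 V

0.352 V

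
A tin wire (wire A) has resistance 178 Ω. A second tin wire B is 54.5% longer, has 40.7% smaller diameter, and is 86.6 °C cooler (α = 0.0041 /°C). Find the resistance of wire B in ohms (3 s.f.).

R ∝ ρL/d² with ρ ∝ (1+αΔT), so R_B/R_A = (1 + 54.5/100) × (1 − 40.7/100)⁻² × (1 − 0.0041×86.6)
= 1.545 × 2.844 × 0.6449 = 2.834
R_B = 2.834 × 178 = 504 Ω

504 Ω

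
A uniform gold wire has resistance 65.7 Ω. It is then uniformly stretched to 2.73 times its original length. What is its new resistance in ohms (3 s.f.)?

490 Ω

Volume constant ⇒ A' = A/k with k = 2.73. R' = ρ(kL)/(A/k) = k²R.
R' = 7.453 × 65.7 = 490 Ω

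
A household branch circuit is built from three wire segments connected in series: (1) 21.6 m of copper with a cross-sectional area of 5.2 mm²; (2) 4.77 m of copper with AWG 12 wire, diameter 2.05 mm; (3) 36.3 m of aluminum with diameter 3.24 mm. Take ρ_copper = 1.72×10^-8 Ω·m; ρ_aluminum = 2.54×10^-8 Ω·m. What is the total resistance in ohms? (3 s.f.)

0.208 Ω

Seg 1: A = 5.2 mm² = 5.200e-06 m²
R_1 = (1.72×10^-8)(21.6)/(5.200e-06) = 0.07145 Ω
Seg 2: A = π(2.05/2 mm)² = π(1.0250e-03 m)² = 3.301e-06 m²
R_2 = (1.72×10^-8)(4.77)/(3.301e-06) = 0.02486 Ω
Seg 3: A = π(d/2)² = π(1.6200e-03 m)² = 8.245e-06 m²
R_3 = (2.54×10^-8)(36.3)/(8.245e-06) = 0.1118 Ω
R_total = R_1 + R_2 + R_3 = 0.208 Ω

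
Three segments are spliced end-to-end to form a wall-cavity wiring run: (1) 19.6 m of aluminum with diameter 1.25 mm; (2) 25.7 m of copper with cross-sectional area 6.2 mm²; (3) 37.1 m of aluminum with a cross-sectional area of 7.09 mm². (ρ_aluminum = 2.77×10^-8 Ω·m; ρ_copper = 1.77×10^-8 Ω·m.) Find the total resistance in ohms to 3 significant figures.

Seg 1: A = π(d/2)² = π(6.2500e-04 m)² = 1.227e-06 m²
R_1 = (2.77×10^-8)(19.6)/(1.227e-06) = 0.4424 Ω
Seg 2: A = 6.2 mm² = 6.200e-06 m²
R_2 = (1.77×10^-8)(25.7)/(6.200e-06) = 0.07337 Ω
Seg 3: A = 7.09 mm² = 7.090e-06 m²
R_3 = (2.77×10^-8)(37.1)/(7.090e-06) = 0.1449 Ω
R_total = R_1 + R_2 + R_3 = 0.661 Ω

0.661 Ω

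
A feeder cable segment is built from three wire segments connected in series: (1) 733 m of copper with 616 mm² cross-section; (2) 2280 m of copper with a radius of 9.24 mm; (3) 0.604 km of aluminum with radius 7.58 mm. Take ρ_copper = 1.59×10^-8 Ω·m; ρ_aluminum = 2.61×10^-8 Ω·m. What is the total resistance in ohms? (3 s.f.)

Seg 1: A = 616 mm² = 6.160e-04 m²
R_1 = (1.59×10^-8)(733)/(6.160e-04) = 0.01892 Ω
Seg 2: A = πr² = π(9.2400e-03 m)² = 2.682e-04 m²
R_2 = (1.59×10^-8)(2280)/(2.682e-04) = 0.1352 Ω
Seg 3: A = πr² = π(7.5800e-03 m)² = 1.805e-04 m²
R_3 = (2.61×10^-8)(604)/(1.805e-04) = 0.08734 Ω
R_total = R_1 + R_2 + R_3 = 0.241 Ω

0.241 Ω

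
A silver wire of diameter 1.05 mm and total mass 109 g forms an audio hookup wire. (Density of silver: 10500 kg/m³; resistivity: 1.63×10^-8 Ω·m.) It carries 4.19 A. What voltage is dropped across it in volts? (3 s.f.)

0.946 V

A = π(d/2)² = π(5.2500e-04 m)² = 8.6590e-07 m²
L = m/(density·A) = 0.109/(10500×8.6590e-07) = 11.99 m
R = ρL/A = (1.63×10^-8)(11.99)/(8.6590e-07) = 0.2257 Ω
V = IR = 4.19 × 0.2257 = 0.946 V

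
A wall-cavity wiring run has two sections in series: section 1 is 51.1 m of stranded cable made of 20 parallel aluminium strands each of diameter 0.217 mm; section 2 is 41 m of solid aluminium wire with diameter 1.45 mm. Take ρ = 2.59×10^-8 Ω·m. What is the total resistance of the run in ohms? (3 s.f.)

Section 1: A_strand = π(1.0850e-04)² = 3.698e-08 m²; R₁ = ρL/(N·A_s) = (2.59×10^-8)(51.1)/(20×3.698e-08) = 1.789 Ω
Section 2: A = π(d/2)² = π(7.2500e-04 m)² = 1.651e-06 m²
R₂ = (2.59×10^-8)(41)/(1.651e-06) = 0.6431 Ω
R = R₁ + R₂ = 2.43 Ω

2.43 Ω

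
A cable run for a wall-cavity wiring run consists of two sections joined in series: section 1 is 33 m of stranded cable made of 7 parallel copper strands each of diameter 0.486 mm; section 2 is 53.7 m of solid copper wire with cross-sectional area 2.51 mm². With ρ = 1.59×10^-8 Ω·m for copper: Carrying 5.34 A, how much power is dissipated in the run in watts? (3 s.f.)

Section 1: A_strand = π(2.4300e-04)² = 1.855e-07 m²; R₁ = ρL/(N·A_s) = (1.59×10^-8)(33)/(7×1.855e-07) = 0.4041 Ω
Section 2: A = 2.51 mm² = 2.510e-06 m²
R₂ = (1.59×10^-8)(53.7)/(2.510e-06) = 0.3402 Ω
R = R₁ + R₂ = 0.7442 Ω
P = I²R = (5.34)² × 0.7442 = 21.2 W

21.2 W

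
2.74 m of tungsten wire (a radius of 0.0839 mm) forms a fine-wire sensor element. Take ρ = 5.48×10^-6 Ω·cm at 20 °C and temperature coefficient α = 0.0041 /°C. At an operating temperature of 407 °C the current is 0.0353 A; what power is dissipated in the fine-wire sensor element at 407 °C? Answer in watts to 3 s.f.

ρ = 5.48×10^-6 Ω·cm = 5.48×10^-8 Ω·m
A = πr² = π(8.3900e-05 m)² = 2.211e-08 m²
R₍20₎ = ρL/A = (5.48×10^-8)(2.74)/(2.211e-08) = 6.79 Ω
R₍407₎ = R₍20₎(1 + αΔT) = 6.79 × (1 + 0.0041×387) = 17.56 Ω
P = I²R = (0.0353)² × 17.56 = 0.0219 W

0.0219 W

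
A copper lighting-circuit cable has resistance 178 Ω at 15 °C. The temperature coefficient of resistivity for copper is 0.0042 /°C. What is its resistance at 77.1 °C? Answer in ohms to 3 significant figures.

ΔT = 77.1 − 15 = 62.1 °C
R = R₀(1 + αΔT) = 178 × (1 + 0.0042×62.1) = 178 × 1.261 = 224 Ω

224 Ω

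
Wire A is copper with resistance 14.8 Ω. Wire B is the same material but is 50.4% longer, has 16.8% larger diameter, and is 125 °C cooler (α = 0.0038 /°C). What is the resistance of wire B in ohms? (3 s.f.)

R ∝ ρL/d² with ρ ∝ (1+αΔT), so R_B/R_A = (1 + 50.4/100) × (1 + 16.8/100)⁻² × (1 − 0.0038×125)
= 1.504 × 0.733 × 0.525 = 0.5788
R_B = 0.5788 × 14.8 = 8.57 Ω

8.57 Ω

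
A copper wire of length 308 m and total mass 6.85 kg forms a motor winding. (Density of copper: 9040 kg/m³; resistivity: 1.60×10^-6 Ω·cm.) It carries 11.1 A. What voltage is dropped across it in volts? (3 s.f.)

22.2 V

ρ = 1.60×10^-6 Ω·cm = 1.60×10^-8 Ω·m
A = m/(density·L) = 6.85/(9040×308) = 2.4602e-06 m²
R = ρL/A = (1.60×10^-8)(308)/(2.4602e-06) = 2.003 Ω
V = IR = 11.1 × 2.003 = 22.2 V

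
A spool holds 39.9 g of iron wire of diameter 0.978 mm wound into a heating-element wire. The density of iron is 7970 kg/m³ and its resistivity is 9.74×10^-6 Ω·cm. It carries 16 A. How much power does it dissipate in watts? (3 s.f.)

221 W

ρ = 9.74×10^-6 Ω·cm = 9.74×10^-8 Ω·m
A = π(d/2)² = π(4.8900e-04 m)² = 7.5122e-07 m²
L = m/(density·A) = 0.0399/(7970×7.5122e-07) = 6.664 m
R = ρL/A = (9.74×10^-8)(6.664)/(7.5122e-07) = 0.864 Ω
P = I²R = (16)² × 0.864 = 221 W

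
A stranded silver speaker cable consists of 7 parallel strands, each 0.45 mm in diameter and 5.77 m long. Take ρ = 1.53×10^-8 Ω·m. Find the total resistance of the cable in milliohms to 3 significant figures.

A_strand = π(2.2500e-04 m)² = 1.590e-07 m²
R_strand = ρL/A = (1.53×10^-8)(5.77)/(1.590e-07) = 0.5551 Ω
R_total = R_strand/N = 0.5551/7 = 79.3 mΩ

79.3 mΩ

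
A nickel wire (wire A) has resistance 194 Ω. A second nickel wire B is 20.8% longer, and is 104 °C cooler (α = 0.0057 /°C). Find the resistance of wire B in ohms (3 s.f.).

R ∝ ρL/d² with ρ ∝ (1+αΔT), so R_B/R_A = (1 + 20.8/100) × (1 − 0.0057×104)
= 1.208 × 0.4072 = 0.4919
R_B = 0.4919 × 194 = 95.4 Ω

95.4 Ω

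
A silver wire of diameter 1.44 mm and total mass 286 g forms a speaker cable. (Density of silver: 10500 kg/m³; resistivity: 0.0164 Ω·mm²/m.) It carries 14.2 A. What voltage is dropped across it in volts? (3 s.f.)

ρ = 0.0164 Ω·mm²/m = 1.64×10^-8 Ω·m
A = π(d/2)² = π(7.2000e-04 m)² = 1.6286e-06 m²
L = m/(density·A) = 0.286/(10500×1.6286e-06) = 16.72 m
R = ρL/A = (1.64×10^-8)(16.72)/(1.6286e-06) = 0.1684 Ω
V = IR = 14.2 × 0.1684 = 2.39 V

2.39 V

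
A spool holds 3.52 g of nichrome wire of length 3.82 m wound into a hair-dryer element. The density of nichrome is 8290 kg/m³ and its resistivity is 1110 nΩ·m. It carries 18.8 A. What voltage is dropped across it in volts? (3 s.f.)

ρ = 1110 nΩ·m = 1.11×10^-6 Ω·m
A = m/(density·L) = 0.00352/(8290×3.82) = 1.1115e-07 m²
R = ρL/A = (1.11×10^-6)(3.82)/(1.1115e-07) = 38.15 Ω
V = IR = 18.8 × 38.15 = 717 V

717 V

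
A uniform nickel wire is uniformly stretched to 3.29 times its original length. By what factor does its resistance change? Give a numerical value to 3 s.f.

10.8

Volume constant ⇒ A' = A/k with k = 3.29. R' = ρ(kL)/(A/k) = k²R.
Factor = 10.8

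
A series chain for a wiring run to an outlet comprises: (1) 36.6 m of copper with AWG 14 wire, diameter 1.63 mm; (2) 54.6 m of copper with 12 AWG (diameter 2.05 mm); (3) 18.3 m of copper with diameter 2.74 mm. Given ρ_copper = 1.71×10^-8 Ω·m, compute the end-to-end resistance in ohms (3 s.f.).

0.636 Ω

Seg 1: A = π(1.63/2 mm)² = π(8.1500e-04 m)² = 2.087e-06 m²
R_1 = (1.71×10^-8)(36.6)/(2.087e-06) = 0.2999 Ω
Seg 2: A = π(2.05/2 mm)² = π(1.0250e-03 m)² = 3.301e-06 m²
R_2 = (1.71×10^-8)(54.6)/(3.301e-06) = 0.2829 Ω
Seg 3: A = π(d/2)² = π(1.3700e-03 m)² = 5.896e-06 m²
R_3 = (1.71×10^-8)(18.3)/(5.896e-06) = 0.05307 Ω
R_total = R_1 + R_2 + R_3 = 0.636 Ω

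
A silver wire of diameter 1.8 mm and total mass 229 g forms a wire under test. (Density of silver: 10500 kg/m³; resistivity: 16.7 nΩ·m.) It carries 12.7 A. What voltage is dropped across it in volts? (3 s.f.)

ρ = 16.7 nΩ·m = 1.67×10^-8 Ω·m
A = π(d/2)² = π(9.0000e-04 m)² = 2.5447e-06 m²
L = m/(density·A) = 0.229/(10500×2.5447e-06) = 8.571 m
R = ρL/A = (1.67×10^-8)(8.571)/(2.5447e-06) = 0.05625 Ω
V = IR = 12.7 × 0.05625 = 0.714 V

0.714 V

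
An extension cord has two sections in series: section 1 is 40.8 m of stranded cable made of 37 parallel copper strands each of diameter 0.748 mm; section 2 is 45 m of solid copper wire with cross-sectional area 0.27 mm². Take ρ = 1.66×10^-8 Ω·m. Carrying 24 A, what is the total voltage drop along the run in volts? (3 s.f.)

Section 1: A_strand = π(3.7400e-04)² = 4.394e-07 m²; R₁ = ρL/(N·A_s) = (1.66×10^-8)(40.8)/(37×4.394e-07) = 0.04166 Ω
Section 2: A = 0.27 mm² = 2.700e-07 m²
R₂ = (1.66×10^-8)(45)/(2.700e-07) = 2.767 Ω
R = R₁ + R₂ = 2.808 Ω
V = IR = 24 × 2.808 = 67.4 V

67.4 V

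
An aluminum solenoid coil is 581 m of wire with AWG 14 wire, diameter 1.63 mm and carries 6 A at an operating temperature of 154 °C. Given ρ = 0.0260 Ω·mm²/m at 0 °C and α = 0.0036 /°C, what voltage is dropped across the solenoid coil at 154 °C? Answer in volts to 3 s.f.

ρ = 0.0260 Ω·mm²/m = 2.60×10^-8 Ω·m
A = π(1.63/2 mm)² = π(8.1500e-04 m)² = 2.087e-06 m²
R₍0₎ = ρL/A = (2.60×10^-8)(581)/(2.087e-06) = 7.239 Ω
R₍154₎ = R₍0₎(1 + αΔT) = 7.239 × (1 + 0.0036×154) = 11.25 Ω
V = IR = 6 × 11.25 = 67.5 V

67.5 V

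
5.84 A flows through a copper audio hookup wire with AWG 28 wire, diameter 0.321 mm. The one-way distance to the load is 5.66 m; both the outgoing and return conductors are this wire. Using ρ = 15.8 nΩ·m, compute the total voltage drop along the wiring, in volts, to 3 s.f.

12.9 V

ρ = 15.8 nΩ·m = 1.58×10^-8 Ω·m
A = π(0.321/2 mm)² = π(1.6050e-04 m)² = 8.093e-08 m²
Total conductor length (both ways) L = 2 × 5.66 = 11.32 m
R = ρL/A = (1.58×10^-8)(11.32)/(8.093e-08) = 2.21 Ω
V = IR = 5.84 × 2.21 = 12.9 V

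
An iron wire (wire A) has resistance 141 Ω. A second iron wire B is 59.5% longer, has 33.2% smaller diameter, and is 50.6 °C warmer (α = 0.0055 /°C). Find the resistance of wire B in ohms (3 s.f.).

644 Ω

R ∝ ρL/d² with ρ ∝ (1+αΔT), so R_B/R_A = (1 + 59.5/100) × (1 − 33.2/100)⁻² × (1 + 0.0055×50.6)
= 1.595 × 2.241 × 1.278 = 4.569
R_B = 4.569 × 141 = 644 Ω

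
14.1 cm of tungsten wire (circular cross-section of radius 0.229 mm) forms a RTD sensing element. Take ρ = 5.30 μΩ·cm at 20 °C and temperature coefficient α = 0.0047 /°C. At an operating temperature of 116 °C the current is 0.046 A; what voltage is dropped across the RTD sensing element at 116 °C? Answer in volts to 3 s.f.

ρ = 5.30 μΩ·cm = 5.30×10^-8 Ω·m
A = πr² = π(2.2900e-04 m)² = 1.647e-07 m²
R₍20₎ = ρL/A = (5.30×10^-8)(0.141)/(1.647e-07) = 0.04536 Ω
R₍116₎ = R₍20₎(1 + αΔT) = 0.04536 × (1 + 0.0047×96) = 0.06583 Ω
V = IR = 0.046 × 0.06583 = 0.00303 V

0.00303 V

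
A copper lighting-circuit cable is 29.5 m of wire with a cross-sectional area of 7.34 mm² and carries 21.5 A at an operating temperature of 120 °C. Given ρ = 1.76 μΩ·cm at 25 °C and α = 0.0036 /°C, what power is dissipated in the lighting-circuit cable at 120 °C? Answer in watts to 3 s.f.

ρ = 1.76 μΩ·cm = 1.76×10^-8 Ω·m
A = 7.34 mm² = 7.340e-06 m²
R₍25₎ = ρL/A = (1.76×10^-8)(29.5)/(7.340e-06) = 0.07074 Ω
R₍120₎ = R₍25₎(1 + αΔT) = 0.07074 × (1 + 0.0036×95) = 0.09493 Ω
P = I²R = (21.5)² × 0.09493 = 43.9 W

43.9 W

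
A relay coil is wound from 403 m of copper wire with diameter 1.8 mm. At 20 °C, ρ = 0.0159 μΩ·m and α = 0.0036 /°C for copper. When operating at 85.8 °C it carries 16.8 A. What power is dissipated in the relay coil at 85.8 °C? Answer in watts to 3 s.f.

879 W

ρ = 0.0159 μΩ·m = 1.59×10^-8 Ω·m
A = π(d/2)² = π(9.0000e-04 m)² = 2.545e-06 m²
R₍20₎ = ρL/A = (1.59×10^-8)(403)/(2.545e-06) = 2.518 Ω
R₍85.8₎ = R₍20₎(1 + αΔT) = 2.518 × (1 + 0.0036×65.8) = 3.115 Ω
P = I²R = (16.8)² × 3.115 = 879 W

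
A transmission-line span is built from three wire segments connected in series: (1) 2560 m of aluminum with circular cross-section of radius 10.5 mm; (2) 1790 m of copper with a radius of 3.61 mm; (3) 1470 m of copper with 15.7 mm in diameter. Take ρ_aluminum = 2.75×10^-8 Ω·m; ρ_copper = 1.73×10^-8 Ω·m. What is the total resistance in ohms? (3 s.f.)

Seg 1: A = πr² = π(1.0500e-02 m)² = 3.464e-04 m²
R_1 = (2.75×10^-8)(2560)/(3.464e-04) = 0.2033 Ω
Seg 2: A = πr² = π(3.6100e-03 m)² = 4.094e-05 m²
R_2 = (1.73×10^-8)(1790)/(4.094e-05) = 0.7564 Ω
Seg 3: A = π(d/2)² = π(7.8500e-03 m)² = 1.936e-04 m²
R_3 = (1.73×10^-8)(1470)/(1.936e-04) = 0.1314 Ω
R_total = R_1 + R_2 + R_3 = 1.09 Ω

1.09 Ω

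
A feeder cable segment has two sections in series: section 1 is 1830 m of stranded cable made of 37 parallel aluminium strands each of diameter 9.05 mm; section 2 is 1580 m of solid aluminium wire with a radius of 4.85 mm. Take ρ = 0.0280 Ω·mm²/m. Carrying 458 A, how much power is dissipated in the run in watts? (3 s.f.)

ρ = 0.0280 Ω·mm²/m = 2.80×10^-8 Ω·m
Section 1: A_strand = π(4.5250e-03)² = 6.433e-05 m²; R₁ = ρL/(N·A_s) = (2.80×10^-8)(1830)/(37×6.433e-05) = 0.02153 Ω
Section 2: A = πr² = π(4.8500e-03 m)² = 7.390e-05 m²
R₂ = (2.80×10^-8)(1580)/(7.390e-05) = 0.5987 Ω
R = R₁ + R₂ = 0.6202 Ω
P = I²R = (458)² × 0.6202 = 1.30×10^5 W

1.30×10^5 W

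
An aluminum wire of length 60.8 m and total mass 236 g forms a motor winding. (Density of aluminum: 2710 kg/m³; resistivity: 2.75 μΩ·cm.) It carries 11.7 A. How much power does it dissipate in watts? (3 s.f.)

ρ = 2.75 μΩ·cm = 2.75×10^-8 Ω·m
A = m/(density·L) = 0.236/(2710×60.8) = 1.4323e-06 m²
R = ρL/A = (2.75×10^-8)(60.8)/(1.4323e-06) = 1.167 Ω
P = I²R = (11.7)² × 1.167 = 160 W

160 W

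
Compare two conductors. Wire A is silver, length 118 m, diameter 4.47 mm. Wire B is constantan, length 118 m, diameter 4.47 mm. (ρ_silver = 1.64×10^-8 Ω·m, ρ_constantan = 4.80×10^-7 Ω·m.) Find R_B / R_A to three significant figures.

29.3

R ∝ ρL/d², so R_B/R_A = (ρ_B/ρ_A)
= (4.80×10^-7/1.64×10^-8) = 29.3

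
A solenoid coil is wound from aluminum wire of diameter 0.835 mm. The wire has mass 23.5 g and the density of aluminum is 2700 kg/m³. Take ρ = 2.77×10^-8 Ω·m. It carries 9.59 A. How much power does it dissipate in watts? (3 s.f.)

A = π(d/2)² = π(4.1750e-04 m)² = 5.4760e-07 m²
L = m/(density·A) = 0.0235/(2700×5.4760e-07) = 15.89 m
R = ρL/A = (2.77×10^-8)(15.89)/(5.4760e-07) = 0.804 Ω
P = I²R = (9.59)² × 0.804 = 73.9 W

73.9 W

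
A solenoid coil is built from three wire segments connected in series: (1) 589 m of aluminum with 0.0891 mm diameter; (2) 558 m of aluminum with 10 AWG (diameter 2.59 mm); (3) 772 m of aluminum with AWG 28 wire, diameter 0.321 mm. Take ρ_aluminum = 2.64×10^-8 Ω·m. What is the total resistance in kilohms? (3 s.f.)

Seg 1: A = π(d/2)² = π(4.4550e-05 m)² = 6.235e-09 m²
R_1 = (2.64×10^-8)(589)/(6.235e-09) = 2494 Ω
Seg 2: A = π(2.59/2 mm)² = π(1.2950e-03 m)² = 5.269e-06 m²
R_2 = (2.64×10^-8)(558)/(5.269e-06) = 2.796 Ω
Seg 3: A = π(0.321/2 mm)² = π(1.6050e-04 m)² = 8.093e-08 m²
R_3 = (2.64×10^-8)(772)/(8.093e-08) = 251.8 Ω
R_total = R_1 + R_2 + R_3 = 2.75 kΩ

2.75 kΩ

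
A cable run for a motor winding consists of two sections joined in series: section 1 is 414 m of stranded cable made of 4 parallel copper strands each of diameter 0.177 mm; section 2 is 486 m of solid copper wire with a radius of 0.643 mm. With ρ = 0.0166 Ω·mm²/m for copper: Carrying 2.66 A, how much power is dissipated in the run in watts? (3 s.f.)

538 W

ρ = 0.0166 Ω·mm²/m = 1.66×10^-8 Ω·m
Section 1: A_strand = π(8.8500e-05)² = 2.461e-08 m²; R₁ = ρL/(N·A_s) = (1.66×10^-8)(414)/(4×2.461e-08) = 69.83 Ω
Section 2: A = πr² = π(6.4300e-04 m)² = 1.299e-06 m²
R₂ = (1.66×10^-8)(486)/(1.299e-06) = 6.211 Ω
R = R₁ + R₂ = 76.04 Ω
P = I²R = (2.66)² × 76.04 = 538 W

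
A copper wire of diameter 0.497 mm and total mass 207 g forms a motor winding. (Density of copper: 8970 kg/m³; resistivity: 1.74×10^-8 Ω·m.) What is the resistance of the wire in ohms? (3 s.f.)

10.7 Ω

A = π(d/2)² = π(2.4850e-04 m)² = 1.9400e-07 m²
L = m/(density·A) = 0.207/(8970×1.9400e-07) = 119 m
R = ρL/A = (1.74×10^-8)(119)/(1.9400e-07) = 10.7 Ω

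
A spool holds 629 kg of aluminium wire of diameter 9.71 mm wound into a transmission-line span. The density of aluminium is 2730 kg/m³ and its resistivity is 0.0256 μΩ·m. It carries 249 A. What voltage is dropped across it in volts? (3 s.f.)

ρ = 0.0256 μΩ·m = 2.56×10^-8 Ω·m
A = π(d/2)² = π(4.8550e-03 m)² = 7.4051e-05 m²
L = m/(density·A) = 629/(2730×7.4051e-05) = 3111 m
R = ρL/A = (2.56×10^-8)(3111)/(7.4051e-05) = 1.076 Ω
V = IR = 249 × 1.076 = 268 V

268 V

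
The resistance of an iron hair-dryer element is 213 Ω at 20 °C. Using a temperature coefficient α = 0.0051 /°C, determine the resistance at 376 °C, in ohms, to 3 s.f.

ΔT = 376 − 20 = 356 °C
R = R₀(1 + αΔT) = 213 × (1 + 0.0051×356) = 213 × 2.816 = 600 Ω

600 Ω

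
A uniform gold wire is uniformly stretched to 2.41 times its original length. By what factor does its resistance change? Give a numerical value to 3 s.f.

Volume constant ⇒ A' = A/k with k = 2.41. R' = ρ(kL)/(A/k) = k²R.
Factor = 5.81

5.81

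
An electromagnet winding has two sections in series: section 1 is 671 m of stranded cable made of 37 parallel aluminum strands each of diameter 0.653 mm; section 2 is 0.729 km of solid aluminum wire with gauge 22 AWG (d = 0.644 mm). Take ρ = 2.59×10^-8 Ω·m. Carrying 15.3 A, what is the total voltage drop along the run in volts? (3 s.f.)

908 V

Section 1: A_strand = π(3.2650e-04)² = 3.349e-07 m²; R₁ = ρL/(N·A_s) = (2.59×10^-8)(671)/(37×3.349e-07) = 1.403 Ω
Section 2: A = π(0.644/2 mm)² = π(3.2200e-04 m)² = 3.257e-07 m²
R₂ = (2.59×10^-8)(729)/(3.257e-07) = 57.96 Ω
R = R₁ + R₂ = 59.37 Ω
V = IR = 15.3 × 59.37 = 908 V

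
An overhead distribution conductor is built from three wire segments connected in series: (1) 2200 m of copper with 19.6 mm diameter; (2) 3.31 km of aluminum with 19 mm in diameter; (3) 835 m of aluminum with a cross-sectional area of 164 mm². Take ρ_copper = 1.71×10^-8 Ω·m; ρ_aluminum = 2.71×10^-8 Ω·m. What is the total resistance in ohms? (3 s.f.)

Seg 1: A = π(d/2)² = π(9.8000e-03 m)² = 3.017e-04 m²
R_1 = (1.71×10^-8)(2200)/(3.017e-04) = 0.1247 Ω
Seg 2: A = π(d/2)² = π(9.5000e-03 m)² = 2.835e-04 m²
R_2 = (2.71×10^-8)(3310)/(2.835e-04) = 0.3164 Ω
Seg 3: A = 164 mm² = 1.640e-04 m²
R_3 = (2.71×10^-8)(835)/(1.640e-04) = 0.138 Ω
R_total = R_1 + R_2 + R_3 = 0.579 Ω

0.579 Ω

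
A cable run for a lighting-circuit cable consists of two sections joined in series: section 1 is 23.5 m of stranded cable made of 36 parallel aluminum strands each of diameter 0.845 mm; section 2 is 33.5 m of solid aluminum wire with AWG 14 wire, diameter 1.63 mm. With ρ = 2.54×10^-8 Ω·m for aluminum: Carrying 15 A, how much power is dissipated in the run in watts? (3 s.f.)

98.4 W

Section 1: A_strand = π(4.2250e-04)² = 5.608e-07 m²; R₁ = ρL/(N·A_s) = (2.54×10^-8)(23.5)/(36×5.608e-07) = 0.02957 Ω
Section 2: A = π(1.63/2 mm)² = π(8.1500e-04 m)² = 2.087e-06 m²
R₂ = (2.54×10^-8)(33.5)/(2.087e-06) = 0.4078 Ω
R = R₁ + R₂ = 0.4373 Ω
P = I²R = (15)² × 0.4373 = 98.4 W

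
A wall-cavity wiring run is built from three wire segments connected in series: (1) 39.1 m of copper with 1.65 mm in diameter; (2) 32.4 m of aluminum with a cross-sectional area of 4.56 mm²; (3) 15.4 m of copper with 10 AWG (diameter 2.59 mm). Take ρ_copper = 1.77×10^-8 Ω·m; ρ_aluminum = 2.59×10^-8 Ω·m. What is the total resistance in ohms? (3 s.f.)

0.559 Ω

Seg 1: A = π(d/2)² = π(8.2500e-04 m)² = 2.138e-06 m²
R_1 = (1.77×10^-8)(39.1)/(2.138e-06) = 0.3237 Ω
Seg 2: A = 4.56 mm² = 4.560e-06 m²
R_2 = (2.59×10^-8)(32.4)/(4.560e-06) = 0.184 Ω
Seg 3: A = π(2.59/2 mm)² = π(1.2950e-03 m)² = 5.269e-06 m²
R_3 = (1.77×10^-8)(15.4)/(5.269e-06) = 0.05174 Ω
R_total = R_1 + R_2 + R_3 = 0.559 Ω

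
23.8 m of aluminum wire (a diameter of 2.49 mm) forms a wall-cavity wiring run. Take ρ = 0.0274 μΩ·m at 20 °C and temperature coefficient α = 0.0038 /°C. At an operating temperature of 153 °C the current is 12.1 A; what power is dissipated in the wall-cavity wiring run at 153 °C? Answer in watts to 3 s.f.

29.5 W

ρ = 0.0274 μΩ·m = 2.74×10^-8 Ω·m
A = π(d/2)² = π(1.2450e-03 m)² = 4.870e-06 m²
R₍20₎ = ρL/A = (2.74×10^-8)(23.8)/(4.870e-06) = 0.1339 Ω
R₍153₎ = R₍20₎(1 + αΔT) = 0.1339 × (1 + 0.0038×133) = 0.2016 Ω
P = I²R = (12.1)² × 0.2016 = 29.5 W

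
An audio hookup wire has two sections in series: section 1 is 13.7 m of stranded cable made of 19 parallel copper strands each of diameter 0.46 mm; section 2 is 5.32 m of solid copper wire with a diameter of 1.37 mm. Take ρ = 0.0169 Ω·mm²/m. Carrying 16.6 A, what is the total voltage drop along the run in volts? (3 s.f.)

2.23 V

ρ = 0.0169 Ω·mm²/m = 1.69×10^-8 Ω·m
Section 1: A_strand = π(2.3000e-04)² = 1.662e-07 m²; R₁ = ρL/(N·A_s) = (1.69×10^-8)(13.7)/(19×1.662e-07) = 0.07332 Ω
Section 2: A = π(d/2)² = π(6.8500e-04 m)² = 1.474e-06 m²
R₂ = (1.69×10^-8)(5.32)/(1.474e-06) = 0.06099 Ω
R = R₁ + R₂ = 0.1343 Ω
V = IR = 16.6 × 0.1343 = 2.23 V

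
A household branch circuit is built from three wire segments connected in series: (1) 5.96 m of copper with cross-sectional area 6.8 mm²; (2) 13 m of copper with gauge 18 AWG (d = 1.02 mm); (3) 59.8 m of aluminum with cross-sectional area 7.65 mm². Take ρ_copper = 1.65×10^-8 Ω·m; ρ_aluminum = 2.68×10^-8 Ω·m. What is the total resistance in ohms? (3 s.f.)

Seg 1: A = 6.8 mm² = 6.800e-06 m²
R_1 = (1.65×10^-8)(5.96)/(6.800e-06) = 0.01446 Ω
Seg 2: A = π(1.02/2 mm)² = π(5.1000e-04 m)² = 8.171e-07 m²
R_2 = (1.65×10^-8)(13)/(8.171e-07) = 0.2625 Ω
Seg 3: A = 7.65 mm² = 7.650e-06 m²
R_3 = (2.68×10^-8)(59.8)/(7.650e-06) = 0.2095 Ω
R_total = R_1 + R_2 + R_3 = 0.486 Ω

0.486 Ω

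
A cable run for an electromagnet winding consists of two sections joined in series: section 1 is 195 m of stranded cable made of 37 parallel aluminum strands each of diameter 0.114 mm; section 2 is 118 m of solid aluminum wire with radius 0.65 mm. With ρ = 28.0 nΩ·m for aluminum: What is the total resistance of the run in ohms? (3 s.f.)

16.9 Ω

ρ = 28.0 nΩ·m = 2.80×10^-8 Ω·m
Section 1: A_strand = π(5.7000e-05)² = 1.021e-08 m²; R₁ = ρL/(N·A_s) = (2.80×10^-8)(195)/(37×1.021e-08) = 14.46 Ω
Section 2: A = πr² = π(6.5000e-04 m)² = 1.327e-06 m²
R₂ = (2.80×10^-8)(118)/(1.327e-06) = 2.489 Ω
R = R₁ + R₂ = 16.9 Ω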